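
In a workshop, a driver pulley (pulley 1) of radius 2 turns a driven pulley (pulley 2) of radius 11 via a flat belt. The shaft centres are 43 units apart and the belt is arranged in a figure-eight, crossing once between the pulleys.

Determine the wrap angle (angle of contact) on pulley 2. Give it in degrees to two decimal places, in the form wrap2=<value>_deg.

wrap2=215.19_deg

crossed belt: β = asin((r1+r2)/C) = asin(13/43) = 17.5973°
wrap1 = wrap2 = π + 2β = 215.1947°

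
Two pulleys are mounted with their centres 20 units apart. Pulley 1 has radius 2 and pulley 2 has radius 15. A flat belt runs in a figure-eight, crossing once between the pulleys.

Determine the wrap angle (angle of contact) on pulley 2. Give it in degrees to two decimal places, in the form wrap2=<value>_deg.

wrap2=296.42_deg

crossed belt: β = asin((r1+r2)/C) = asin(17/20) = 58.2117°
wrap1 = wrap2 = π + 2β = 296.4233°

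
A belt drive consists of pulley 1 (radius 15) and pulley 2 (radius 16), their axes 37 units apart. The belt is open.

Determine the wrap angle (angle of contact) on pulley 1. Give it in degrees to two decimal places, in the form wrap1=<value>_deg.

wrap1=176.90_deg

open belt: β = asin((r2−r1)/C) = asin(1/37) = 1.5487°
wrap1 = π − 2β = 176.9026°
wrap2 = π + 2β = 183.0974°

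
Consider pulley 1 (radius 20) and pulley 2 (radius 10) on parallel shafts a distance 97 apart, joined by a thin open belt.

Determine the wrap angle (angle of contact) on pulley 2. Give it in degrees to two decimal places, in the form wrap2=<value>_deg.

open belt: β = asin((r2−r1)/C) = asin(-10/97) = -5.9173°
wrap1 = π − 2β = 191.8346°
wrap2 = π + 2β = 168.1654°

wrap2=168.17_deg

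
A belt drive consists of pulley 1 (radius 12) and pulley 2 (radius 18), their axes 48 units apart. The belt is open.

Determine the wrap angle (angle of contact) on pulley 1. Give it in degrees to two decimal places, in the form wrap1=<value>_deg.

wrap1=165.64_deg

open belt: β = asin((r2−r1)/C) = asin(6/48) = 7.1808°
wrap1 = π − 2β = 165.6385°
wrap2 = π + 2β = 194.3615°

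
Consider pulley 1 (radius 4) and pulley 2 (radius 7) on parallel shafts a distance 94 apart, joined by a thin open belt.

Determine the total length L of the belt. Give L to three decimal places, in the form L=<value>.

open belt: β = asin((r2−r1)/C) = asin(3/94) = 1.8289°
wrap1 = π − 2β = 176.3422°
wrap2 = π + 2β = 183.6578°
tangent length = C·cosβ = 93.9521
L = r1·wrap1 + r2·wrap2 + 2·C·cosβ = 4·3.0778 + 7·3.2054 + 2·93.9521 = 222.6533

L=222.653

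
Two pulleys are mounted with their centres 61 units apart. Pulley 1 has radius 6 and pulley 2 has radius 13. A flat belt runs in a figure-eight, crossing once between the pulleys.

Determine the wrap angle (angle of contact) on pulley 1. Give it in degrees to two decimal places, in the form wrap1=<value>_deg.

crossed belt: β = asin((r1+r2)/C) = asin(19/61) = 18.1482°
wrap1 = wrap2 = π + 2β = 216.2963°

wrap1=216.30_deg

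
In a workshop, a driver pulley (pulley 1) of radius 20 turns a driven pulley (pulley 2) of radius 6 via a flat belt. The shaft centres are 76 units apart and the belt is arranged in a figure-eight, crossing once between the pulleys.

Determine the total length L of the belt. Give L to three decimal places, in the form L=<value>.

L=242.666

crossed belt: β = asin((r1+r2)/C) = asin(26/76) = 20.0052°
wrap1 = wrap2 = π + 2β = 220.0104°
tangent length = C·cosβ = 71.4143
L = (r1+r2)·wrap + 2·C·cosβ = 26·3.8399 + 2·71.4143 = 242.6661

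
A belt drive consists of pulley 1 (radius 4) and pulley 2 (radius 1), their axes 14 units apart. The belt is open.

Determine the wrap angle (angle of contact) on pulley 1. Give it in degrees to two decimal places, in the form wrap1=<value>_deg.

open belt: β = asin((r2−r1)/C) = asin(-3/14) = -12.3736°
wrap1 = π − 2β = 204.7473°
wrap2 = π + 2β = 155.2527°

wrap1=204.75_deg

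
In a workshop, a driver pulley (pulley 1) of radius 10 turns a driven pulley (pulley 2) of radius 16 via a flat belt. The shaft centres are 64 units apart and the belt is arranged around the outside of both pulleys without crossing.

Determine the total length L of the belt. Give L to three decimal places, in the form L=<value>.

L=210.244

open belt: β = asin((r2−r1)/C) = asin(6/64) = 5.3794°
wrap1 = π − 2β = 169.2412°
wrap2 = π + 2β = 190.7588°
tangent length = C·cosβ = 63.7181
L = r1·wrap1 + r2·wrap2 + 2·C·cosβ = 10·2.9538 + 16·3.3294 + 2·63.7181 = 210.2443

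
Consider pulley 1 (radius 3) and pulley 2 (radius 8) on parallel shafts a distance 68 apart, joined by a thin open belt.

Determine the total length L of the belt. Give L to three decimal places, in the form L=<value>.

L=170.925

open belt: β = asin((r2−r1)/C) = asin(5/68) = 4.2167°
wrap1 = π − 2β = 171.5665°
wrap2 = π + 2β = 188.4335°
tangent length = C·cosβ = 67.8159
L = r1·wrap1 + r2·wrap2 + 2·C·cosβ = 3·2.9944 + 8·3.2888 + 2·67.8159 = 170.9253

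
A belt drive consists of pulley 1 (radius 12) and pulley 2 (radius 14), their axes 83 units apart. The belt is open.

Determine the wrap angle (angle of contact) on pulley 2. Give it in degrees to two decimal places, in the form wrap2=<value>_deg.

open belt: β = asin((r2−r1)/C) = asin(2/83) = 1.3808°
wrap1 = π − 2β = 177.2385°
wrap2 = π + 2β = 182.7615°

wrap2=182.76_deg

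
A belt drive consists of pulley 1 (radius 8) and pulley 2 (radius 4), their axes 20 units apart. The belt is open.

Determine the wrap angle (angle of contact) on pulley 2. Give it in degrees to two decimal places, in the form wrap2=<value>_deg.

wrap2=156.93_deg

open belt: β = asin((r2−r1)/C) = asin(-4/20) = -11.5370°
wrap1 = π − 2β = 203.0739°
wrap2 = π + 2β = 156.9261°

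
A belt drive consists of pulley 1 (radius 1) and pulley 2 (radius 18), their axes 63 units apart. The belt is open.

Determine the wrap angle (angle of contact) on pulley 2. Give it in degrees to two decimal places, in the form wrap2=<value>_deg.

wrap2=211.31_deg

open belt: β = asin((r2−r1)/C) = asin(17/63) = 15.6548°
wrap1 = π − 2β = 148.6904°
wrap2 = π + 2β = 211.3096°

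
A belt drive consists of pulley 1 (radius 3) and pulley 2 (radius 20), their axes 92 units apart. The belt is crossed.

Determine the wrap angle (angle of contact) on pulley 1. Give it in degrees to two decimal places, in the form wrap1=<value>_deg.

crossed belt: β = asin((r1+r2)/C) = asin(23/92) = 14.4775°
wrap1 = wrap2 = π + 2β = 208.9550°

wrap1=208.96_deg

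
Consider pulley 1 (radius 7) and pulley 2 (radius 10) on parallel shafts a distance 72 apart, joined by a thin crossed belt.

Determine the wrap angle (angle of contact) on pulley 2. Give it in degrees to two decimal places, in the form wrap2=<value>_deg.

wrap2=207.31_deg

crossed belt: β = asin((r1+r2)/C) = asin(17/72) = 13.6571°
wrap1 = wrap2 = π + 2β = 207.3143°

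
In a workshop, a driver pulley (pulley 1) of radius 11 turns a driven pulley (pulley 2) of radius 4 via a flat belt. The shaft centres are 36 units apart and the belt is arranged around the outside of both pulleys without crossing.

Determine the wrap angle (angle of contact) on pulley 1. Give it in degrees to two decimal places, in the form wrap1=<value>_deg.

open belt: β = asin((r2−r1)/C) = asin(-7/36) = -11.2123°
wrap1 = π − 2β = 202.4245°
wrap2 = π + 2β = 157.5755°

wrap1=202.42_deg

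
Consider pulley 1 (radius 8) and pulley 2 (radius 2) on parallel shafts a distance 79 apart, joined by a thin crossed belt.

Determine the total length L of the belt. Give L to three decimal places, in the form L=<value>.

crossed belt: β = asin((r1+r2)/C) = asin(10/79) = 7.2721°
wrap1 = wrap2 = π + 2β = 194.5443°
tangent length = C·cosβ = 78.3645
L = (r1+r2)·wrap + 2·C·cosβ = 10·3.3954 + 2·78.3645 = 190.6834

L=190.683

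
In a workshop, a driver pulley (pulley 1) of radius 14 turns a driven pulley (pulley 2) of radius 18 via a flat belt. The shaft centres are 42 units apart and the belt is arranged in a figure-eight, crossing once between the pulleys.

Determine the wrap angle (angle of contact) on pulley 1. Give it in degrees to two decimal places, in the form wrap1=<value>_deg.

wrap1=279.26_deg

crossed belt: β = asin((r1+r2)/C) = asin(32/42) = 49.6324°
wrap1 = wrap2 = π + 2β = 279.2648°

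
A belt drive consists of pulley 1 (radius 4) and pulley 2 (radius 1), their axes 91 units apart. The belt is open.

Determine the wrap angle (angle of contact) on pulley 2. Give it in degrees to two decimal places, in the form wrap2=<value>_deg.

wrap2=176.22_deg

open belt: β = asin((r2−r1)/C) = asin(-3/91) = -1.8892°
wrap1 = π − 2β = 183.7784°
wrap2 = π + 2β = 176.2216°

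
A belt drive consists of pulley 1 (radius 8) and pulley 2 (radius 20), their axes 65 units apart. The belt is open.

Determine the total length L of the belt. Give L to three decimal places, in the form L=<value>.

L=220.186

open belt: β = asin((r2−r1)/C) = asin(12/65) = 10.6387°
wrap1 = π − 2β = 158.7226°
wrap2 = π + 2β = 201.2774°
tangent length = C·cosβ = 63.8827
L = r1·wrap1 + r2·wrap2 + 2·C·cosβ = 8·2.7702 + 20·3.5130 + 2·63.8827 = 220.1863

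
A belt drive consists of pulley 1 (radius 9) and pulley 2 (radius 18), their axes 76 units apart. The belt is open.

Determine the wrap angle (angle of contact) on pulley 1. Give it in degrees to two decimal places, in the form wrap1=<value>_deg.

open belt: β = asin((r2−r1)/C) = asin(9/76) = 6.8010°
wrap1 = π − 2β = 166.3980°
wrap2 = π + 2β = 193.6020°

wrap1=166.40_deg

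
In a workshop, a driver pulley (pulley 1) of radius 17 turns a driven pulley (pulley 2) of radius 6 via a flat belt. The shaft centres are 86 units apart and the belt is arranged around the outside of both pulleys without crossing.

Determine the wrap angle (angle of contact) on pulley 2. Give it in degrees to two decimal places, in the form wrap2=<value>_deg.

open belt: β = asin((r2−r1)/C) = asin(-11/86) = -7.3487°
wrap1 = π − 2β = 194.6973°
wrap2 = π + 2β = 165.3027°

wrap2=165.30_deg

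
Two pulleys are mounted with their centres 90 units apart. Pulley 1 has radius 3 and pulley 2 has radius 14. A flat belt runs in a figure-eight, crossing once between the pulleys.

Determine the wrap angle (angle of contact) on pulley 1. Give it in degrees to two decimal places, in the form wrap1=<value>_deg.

wrap1=201.78_deg

crossed belt: β = asin((r1+r2)/C) = asin(17/90) = 10.8879°
wrap1 = wrap2 = π + 2β = 201.7759°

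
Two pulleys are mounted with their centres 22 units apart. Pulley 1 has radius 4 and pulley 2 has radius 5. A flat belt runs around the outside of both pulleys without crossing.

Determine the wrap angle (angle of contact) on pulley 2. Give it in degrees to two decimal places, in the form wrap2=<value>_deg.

wrap2=185.21_deg

open belt: β = asin((r2−r1)/C) = asin(1/22) = 2.6053°
wrap1 = π − 2β = 174.7895°
wrap2 = π + 2β = 185.2105°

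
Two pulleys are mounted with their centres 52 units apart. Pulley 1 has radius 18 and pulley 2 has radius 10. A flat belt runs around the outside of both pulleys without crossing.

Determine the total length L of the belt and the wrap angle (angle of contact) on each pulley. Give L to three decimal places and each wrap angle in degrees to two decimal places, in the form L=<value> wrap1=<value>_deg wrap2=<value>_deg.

open belt: β = asin((r2−r1)/C) = asin(-8/52) = -8.8499°
wrap1 = π − 2β = 197.6998°
wrap2 = π + 2β = 162.3002°
tangent length = C·cosβ = 51.3809
L = r1·wrap1 + r2·wrap2 + 2·C·cosβ = 18·3.4505 + 10·2.8327 + 2·51.3809 = 193.1978

L=193.198 wrap1=197.70_deg wrap2=162.30_deg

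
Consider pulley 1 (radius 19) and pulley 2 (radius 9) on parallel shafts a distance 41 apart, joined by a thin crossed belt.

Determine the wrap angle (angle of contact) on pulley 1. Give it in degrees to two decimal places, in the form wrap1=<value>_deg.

crossed belt: β = asin((r1+r2)/C) = asin(28/41) = 43.0728°
wrap1 = wrap2 = π + 2β = 266.1456°

wrap1=266.15_deg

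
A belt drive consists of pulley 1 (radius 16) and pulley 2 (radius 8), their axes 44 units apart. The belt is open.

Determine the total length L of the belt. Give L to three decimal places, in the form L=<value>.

open belt: β = asin((r2−r1)/C) = asin(-8/44) = -10.4757°
wrap1 = π − 2β = 200.9514°
wrap2 = π + 2β = 159.0486°
tangent length = C·cosβ = 43.2666
L = r1·wrap1 + r2·wrap2 + 2·C·cosβ = 16·3.5073 + 8·2.7759 + 2·43.2666 = 164.8568

L=164.857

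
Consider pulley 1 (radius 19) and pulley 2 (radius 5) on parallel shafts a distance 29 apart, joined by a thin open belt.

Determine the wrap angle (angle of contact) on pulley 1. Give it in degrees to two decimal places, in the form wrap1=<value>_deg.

wrap1=237.73_deg

open belt: β = asin((r2−r1)/C) = asin(-14/29) = -28.8657°
wrap1 = π − 2β = 237.7315°
wrap2 = π + 2β = 122.2685°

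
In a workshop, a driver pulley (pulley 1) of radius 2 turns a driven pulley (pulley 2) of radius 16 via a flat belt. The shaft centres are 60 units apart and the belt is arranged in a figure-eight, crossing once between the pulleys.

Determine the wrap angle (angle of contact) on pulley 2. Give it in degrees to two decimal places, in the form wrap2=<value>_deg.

wrap2=214.92_deg

crossed belt: β = asin((r1+r2)/C) = asin(18/60) = 17.4576°
wrap1 = wrap2 = π + 2β = 214.9152°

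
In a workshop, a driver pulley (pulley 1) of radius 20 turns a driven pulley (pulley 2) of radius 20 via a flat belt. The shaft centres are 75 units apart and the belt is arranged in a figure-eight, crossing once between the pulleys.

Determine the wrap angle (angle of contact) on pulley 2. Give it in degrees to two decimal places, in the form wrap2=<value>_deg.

wrap2=244.46_deg

crossed belt: β = asin((r1+r2)/C) = asin(40/75) = 32.2310°
wrap1 = wrap2 = π + 2β = 244.4619°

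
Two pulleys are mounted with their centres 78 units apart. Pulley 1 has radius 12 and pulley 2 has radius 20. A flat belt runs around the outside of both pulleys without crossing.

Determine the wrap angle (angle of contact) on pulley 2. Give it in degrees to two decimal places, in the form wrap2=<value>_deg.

wrap2=191.77_deg

open belt: β = asin((r2−r1)/C) = asin(8/78) = 5.8868°
wrap1 = π − 2β = 168.2263°
wrap2 = π + 2β = 191.7737°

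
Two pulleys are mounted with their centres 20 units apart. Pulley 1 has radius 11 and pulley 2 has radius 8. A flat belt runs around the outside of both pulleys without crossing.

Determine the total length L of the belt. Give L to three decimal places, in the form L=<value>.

L=100.141

open belt: β = asin((r2−r1)/C) = asin(-3/20) = -8.6269°
wrap1 = π − 2β = 197.2539°
wrap2 = π + 2β = 162.7461°
tangent length = C·cosβ = 19.7737
L = r1·wrap1 + r2·wrap2 + 2·C·cosβ = 11·3.4427 + 8·2.8405 + 2·19.7737 = 100.1411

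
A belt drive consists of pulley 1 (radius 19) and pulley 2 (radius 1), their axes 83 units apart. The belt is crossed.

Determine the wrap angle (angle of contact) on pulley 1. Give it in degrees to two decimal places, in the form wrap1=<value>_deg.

crossed belt: β = asin((r1+r2)/C) = asin(20/83) = 13.9434°
wrap1 = wrap2 = π + 2β = 207.8869°

wrap1=207.89_deg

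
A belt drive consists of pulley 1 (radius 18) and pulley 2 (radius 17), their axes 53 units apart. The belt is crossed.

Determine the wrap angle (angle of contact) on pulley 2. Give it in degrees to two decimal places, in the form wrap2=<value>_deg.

wrap2=262.66_deg

crossed belt: β = asin((r1+r2)/C) = asin(35/53) = 41.3287°
wrap1 = wrap2 = π + 2β = 262.6573°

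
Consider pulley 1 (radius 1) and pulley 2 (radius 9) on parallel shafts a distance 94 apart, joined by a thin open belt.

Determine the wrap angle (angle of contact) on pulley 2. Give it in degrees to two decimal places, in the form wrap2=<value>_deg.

wrap2=189.76_deg

open belt: β = asin((r2−r1)/C) = asin(8/94) = 4.8821°
wrap1 = π − 2β = 170.2357°
wrap2 = π + 2β = 189.7643°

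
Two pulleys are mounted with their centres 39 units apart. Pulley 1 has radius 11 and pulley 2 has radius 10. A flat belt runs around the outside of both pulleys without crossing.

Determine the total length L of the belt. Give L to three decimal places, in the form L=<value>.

L=143.999

open belt: β = asin((r2−r1)/C) = asin(-1/39) = -1.4693°
wrap1 = π − 2β = 182.9386°
wrap2 = π + 2β = 177.0614°
tangent length = C·cosβ = 38.9872
L = r1·wrap1 + r2·wrap2 + 2·C·cosβ = 11·3.1929 + 10·3.0903 + 2·38.9872 = 143.9991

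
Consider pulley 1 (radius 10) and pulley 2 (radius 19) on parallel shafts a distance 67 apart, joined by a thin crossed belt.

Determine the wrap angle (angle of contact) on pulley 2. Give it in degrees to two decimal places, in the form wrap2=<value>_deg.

wrap2=231.30_deg

crossed belt: β = asin((r1+r2)/C) = asin(29/67) = 25.6477°
wrap1 = wrap2 = π + 2β = 231.2953°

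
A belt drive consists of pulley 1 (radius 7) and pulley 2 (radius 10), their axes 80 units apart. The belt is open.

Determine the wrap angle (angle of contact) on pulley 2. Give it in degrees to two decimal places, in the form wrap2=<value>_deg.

wrap2=184.30_deg

open belt: β = asin((r2−r1)/C) = asin(3/80) = 2.1491°
wrap1 = π − 2β = 175.7018°
wrap2 = π + 2β = 184.2982°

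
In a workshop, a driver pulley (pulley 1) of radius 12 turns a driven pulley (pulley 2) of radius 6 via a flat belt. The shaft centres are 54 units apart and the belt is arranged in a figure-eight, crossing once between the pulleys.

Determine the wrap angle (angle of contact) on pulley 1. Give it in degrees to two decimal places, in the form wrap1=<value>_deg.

crossed belt: β = asin((r1+r2)/C) = asin(18/54) = 19.4712°
wrap1 = wrap2 = π + 2β = 218.9424°

wrap1=218.94_deg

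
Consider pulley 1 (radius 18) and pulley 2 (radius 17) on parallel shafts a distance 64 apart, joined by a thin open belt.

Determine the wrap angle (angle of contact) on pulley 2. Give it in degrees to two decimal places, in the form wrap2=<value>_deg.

open belt: β = asin((r2−r1)/C) = asin(-1/64) = -0.8953°
wrap1 = π − 2β = 181.7906°
wrap2 = π + 2β = 178.2094°

wrap2=178.21_deg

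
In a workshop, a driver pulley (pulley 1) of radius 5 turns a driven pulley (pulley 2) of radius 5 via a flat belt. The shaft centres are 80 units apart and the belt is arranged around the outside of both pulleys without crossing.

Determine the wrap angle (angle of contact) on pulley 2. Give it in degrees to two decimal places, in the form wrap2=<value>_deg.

open belt: β = asin((r2−r1)/C) = asin(0/80) = 0.0000°
wrap1 = π − 2β = 180.0000°
wrap2 = π + 2β = 180.0000°

wrap2=180.00_deg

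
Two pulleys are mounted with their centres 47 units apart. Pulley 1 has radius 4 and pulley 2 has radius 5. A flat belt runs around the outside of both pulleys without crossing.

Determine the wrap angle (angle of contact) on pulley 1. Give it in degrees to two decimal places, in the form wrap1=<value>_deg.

open belt: β = asin((r2−r1)/C) = asin(1/47) = 1.2192°
wrap1 = π − 2β = 177.5617°
wrap2 = π + 2β = 182.4383°

wrap1=177.56_deg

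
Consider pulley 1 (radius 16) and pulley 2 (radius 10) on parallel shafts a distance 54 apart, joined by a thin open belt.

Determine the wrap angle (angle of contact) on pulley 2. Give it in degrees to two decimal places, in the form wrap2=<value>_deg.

wrap2=167.24_deg

open belt: β = asin((r2−r1)/C) = asin(-6/54) = -6.3794°
wrap1 = π − 2β = 192.7587°
wrap2 = π + 2β = 167.2413°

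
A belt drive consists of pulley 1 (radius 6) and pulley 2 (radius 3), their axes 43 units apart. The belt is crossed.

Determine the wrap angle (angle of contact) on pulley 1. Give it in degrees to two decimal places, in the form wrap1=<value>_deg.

wrap1=204.16_deg

crossed belt: β = asin((r1+r2)/C) = asin(9/43) = 12.0815°
wrap1 = wrap2 = π + 2β = 204.1629°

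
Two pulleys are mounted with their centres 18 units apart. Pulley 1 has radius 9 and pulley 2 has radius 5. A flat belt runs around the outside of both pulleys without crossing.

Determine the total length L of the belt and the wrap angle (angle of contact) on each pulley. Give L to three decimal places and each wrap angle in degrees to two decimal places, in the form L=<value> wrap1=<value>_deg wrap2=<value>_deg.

open belt: β = asin((r2−r1)/C) = asin(-4/18) = -12.8396°
wrap1 = π − 2β = 205.6792°
wrap2 = π + 2β = 154.3208°
tangent length = C·cosβ = 17.5499
L = r1·wrap1 + r2·wrap2 + 2·C·cosβ = 9·3.5898 + 5·2.6934 + 2·17.5499 = 80.8749

L=80.875 wrap1=205.68_deg wrap2=154.32_deg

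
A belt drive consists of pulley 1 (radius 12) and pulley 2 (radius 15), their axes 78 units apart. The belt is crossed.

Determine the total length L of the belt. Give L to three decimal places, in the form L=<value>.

L=250.266

crossed belt: β = asin((r1+r2)/C) = asin(27/78) = 20.2522°
wrap1 = wrap2 = π + 2β = 220.5045°
tangent length = C·cosβ = 73.1779
L = (r1+r2)·wrap + 2·C·cosβ = 27·3.8485 + 2·73.1779 = 250.2660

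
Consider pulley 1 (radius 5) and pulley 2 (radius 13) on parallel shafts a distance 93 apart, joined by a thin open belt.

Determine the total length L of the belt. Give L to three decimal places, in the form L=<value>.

L=243.237

open belt: β = asin((r2−r1)/C) = asin(8/93) = 4.9348°
wrap1 = π − 2β = 170.1305°
wrap2 = π + 2β = 189.8695°
tangent length = C·cosβ = 92.6553
L = r1·wrap1 + r2·wrap2 + 2·C·cosβ = 5·2.9693 + 13·3.3138 + 2·92.6553 = 243.2373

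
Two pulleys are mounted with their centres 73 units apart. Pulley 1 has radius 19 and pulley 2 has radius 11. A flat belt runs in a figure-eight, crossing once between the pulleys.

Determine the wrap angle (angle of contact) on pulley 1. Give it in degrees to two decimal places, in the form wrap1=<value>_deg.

crossed belt: β = asin((r1+r2)/C) = asin(30/73) = 24.2651°
wrap1 = wrap2 = π + 2β = 228.5302°

wrap1=228.53_deg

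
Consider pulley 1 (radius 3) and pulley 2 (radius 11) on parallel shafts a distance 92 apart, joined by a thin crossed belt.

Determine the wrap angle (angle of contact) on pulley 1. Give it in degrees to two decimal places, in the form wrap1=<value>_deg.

wrap1=197.51_deg

crossed belt: β = asin((r1+r2)/C) = asin(14/92) = 8.7529°
wrap1 = wrap2 = π + 2β = 197.5059°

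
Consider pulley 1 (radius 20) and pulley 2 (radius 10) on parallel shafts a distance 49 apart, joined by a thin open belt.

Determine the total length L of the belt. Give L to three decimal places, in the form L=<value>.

open belt: β = asin((r2−r1)/C) = asin(-10/49) = -11.7757°
wrap1 = π − 2β = 203.5515°
wrap2 = π + 2β = 156.4485°
tangent length = C·cosβ = 47.9687
L = r1·wrap1 + r2·wrap2 + 2·C·cosβ = 20·3.5526 + 10·2.7305 + 2·47.9687 = 194.2958

L=194.296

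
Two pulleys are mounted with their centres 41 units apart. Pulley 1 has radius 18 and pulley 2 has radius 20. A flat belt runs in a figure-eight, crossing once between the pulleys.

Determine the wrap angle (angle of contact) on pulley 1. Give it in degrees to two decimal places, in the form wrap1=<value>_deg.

wrap1=315.89_deg

crossed belt: β = asin((r1+r2)/C) = asin(38/41) = 67.9458°
wrap1 = wrap2 = π + 2β = 315.8917°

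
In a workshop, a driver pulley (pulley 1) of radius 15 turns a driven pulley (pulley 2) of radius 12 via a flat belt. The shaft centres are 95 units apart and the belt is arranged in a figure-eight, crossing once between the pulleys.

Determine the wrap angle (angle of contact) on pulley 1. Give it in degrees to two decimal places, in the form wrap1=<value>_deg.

crossed belt: β = asin((r1+r2)/C) = asin(27/95) = 16.5117°
wrap1 = wrap2 = π + 2β = 213.0233°

wrap1=213.02_deg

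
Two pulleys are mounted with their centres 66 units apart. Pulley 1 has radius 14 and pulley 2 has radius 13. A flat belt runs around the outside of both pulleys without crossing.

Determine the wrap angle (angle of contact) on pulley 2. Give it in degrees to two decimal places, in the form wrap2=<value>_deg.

open belt: β = asin((r2−r1)/C) = asin(-1/66) = -0.8682°
wrap1 = π − 2β = 181.7363°
wrap2 = π + 2β = 178.2637°

wrap2=178.26_deg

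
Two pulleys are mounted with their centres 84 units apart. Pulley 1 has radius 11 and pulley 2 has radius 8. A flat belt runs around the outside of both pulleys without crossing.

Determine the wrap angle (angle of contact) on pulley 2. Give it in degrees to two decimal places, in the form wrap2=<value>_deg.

open belt: β = asin((r2−r1)/C) = asin(-3/84) = -2.0467°
wrap1 = π − 2β = 184.0934°
wrap2 = π + 2β = 175.9066°

wrap2=175.91_deg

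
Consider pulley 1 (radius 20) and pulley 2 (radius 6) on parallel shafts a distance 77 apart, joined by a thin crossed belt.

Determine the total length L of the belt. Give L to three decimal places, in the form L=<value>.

L=244.547

crossed belt: β = asin((r1+r2)/C) = asin(26/77) = 19.7345°
wrap1 = wrap2 = π + 2β = 219.4690°
tangent length = C·cosβ = 72.4776
L = (r1+r2)·wrap + 2·C·cosβ = 26·3.8305 + 2·72.4776 = 244.5471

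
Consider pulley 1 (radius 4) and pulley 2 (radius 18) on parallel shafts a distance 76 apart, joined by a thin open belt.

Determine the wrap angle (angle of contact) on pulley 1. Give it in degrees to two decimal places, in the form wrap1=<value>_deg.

open belt: β = asin((r2−r1)/C) = asin(14/76) = 10.6151°
wrap1 = π − 2β = 158.7698°
wrap2 = π + 2β = 201.2302°

wrap1=158.77_deg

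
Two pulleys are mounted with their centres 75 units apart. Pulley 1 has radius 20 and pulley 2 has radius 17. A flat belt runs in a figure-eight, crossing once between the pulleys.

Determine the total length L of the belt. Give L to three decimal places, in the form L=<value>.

L=284.893

crossed belt: β = asin((r1+r2)/C) = asin(37/75) = 29.5599°
wrap1 = wrap2 = π + 2β = 239.1198°
tangent length = C·cosβ = 65.2380
L = (r1+r2)·wrap + 2·C·cosβ = 37·4.1734 + 2·65.2380 = 284.8929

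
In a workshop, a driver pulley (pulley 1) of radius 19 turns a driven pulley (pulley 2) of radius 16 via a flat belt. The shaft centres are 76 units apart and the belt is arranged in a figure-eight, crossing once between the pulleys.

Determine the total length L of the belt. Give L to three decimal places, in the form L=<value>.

crossed belt: β = asin((r1+r2)/C) = asin(35/76) = 27.4211°
wrap1 = wrap2 = π + 2β = 234.8421°
tangent length = C·cosβ = 67.4611
L = (r1+r2)·wrap + 2·C·cosβ = 35·4.0988 + 2·67.4611 = 278.3791

L=278.379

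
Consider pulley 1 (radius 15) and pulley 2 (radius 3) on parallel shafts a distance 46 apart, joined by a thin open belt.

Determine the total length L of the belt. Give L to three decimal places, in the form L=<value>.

open belt: β = asin((r2−r1)/C) = asin(-12/46) = -15.1217°
wrap1 = π − 2β = 210.2433°
wrap2 = π + 2β = 149.7567°
tangent length = C·cosβ = 44.4072
L = r1·wrap1 + r2·wrap2 + 2·C·cosβ = 15·3.6694 + 3·2.6137 + 2·44.4072 = 151.6972

L=151.697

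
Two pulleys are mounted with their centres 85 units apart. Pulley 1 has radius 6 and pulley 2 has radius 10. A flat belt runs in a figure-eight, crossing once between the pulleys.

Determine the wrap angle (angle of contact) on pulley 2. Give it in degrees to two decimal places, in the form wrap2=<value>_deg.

wrap2=201.70_deg

crossed belt: β = asin((r1+r2)/C) = asin(16/85) = 10.8498°
wrap1 = wrap2 = π + 2β = 201.6996°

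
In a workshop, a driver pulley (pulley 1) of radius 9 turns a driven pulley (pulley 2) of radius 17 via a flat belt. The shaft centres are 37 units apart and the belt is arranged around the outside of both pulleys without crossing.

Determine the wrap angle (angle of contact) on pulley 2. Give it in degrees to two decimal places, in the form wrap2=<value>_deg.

open belt: β = asin((r2−r1)/C) = asin(8/37) = 12.4869°
wrap1 = π − 2β = 155.0262°
wrap2 = π + 2β = 204.9738°

wrap2=204.97_deg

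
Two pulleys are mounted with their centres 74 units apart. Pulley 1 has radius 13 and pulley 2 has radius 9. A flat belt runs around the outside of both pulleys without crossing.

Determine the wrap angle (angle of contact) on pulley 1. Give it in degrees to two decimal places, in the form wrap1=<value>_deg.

wrap1=186.20_deg

open belt: β = asin((r2−r1)/C) = asin(-4/74) = -3.0986°
wrap1 = π − 2β = 186.1972°
wrap2 = π + 2β = 173.8028°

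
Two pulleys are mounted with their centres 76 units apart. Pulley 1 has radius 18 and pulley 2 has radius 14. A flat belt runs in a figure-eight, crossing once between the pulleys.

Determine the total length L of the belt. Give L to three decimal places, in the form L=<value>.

crossed belt: β = asin((r1+r2)/C) = asin(32/76) = 24.9011°
wrap1 = wrap2 = π + 2β = 229.8021°
tangent length = C·cosβ = 68.9348
L = (r1+r2)·wrap + 2·C·cosβ = 32·4.0108 + 2·68.9348 = 266.2152

L=266.215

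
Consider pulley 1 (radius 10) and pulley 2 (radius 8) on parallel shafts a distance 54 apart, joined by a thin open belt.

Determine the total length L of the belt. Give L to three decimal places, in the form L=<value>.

L=164.623

open belt: β = asin((r2−r1)/C) = asin(-2/54) = -2.1226°
wrap1 = π − 2β = 184.2451°
wrap2 = π + 2β = 175.7549°
tangent length = C·cosβ = 53.9630
L = r1·wrap1 + r2·wrap2 + 2·C·cosβ = 10·3.2157 + 8·3.0675 + 2·53.9630 = 164.6228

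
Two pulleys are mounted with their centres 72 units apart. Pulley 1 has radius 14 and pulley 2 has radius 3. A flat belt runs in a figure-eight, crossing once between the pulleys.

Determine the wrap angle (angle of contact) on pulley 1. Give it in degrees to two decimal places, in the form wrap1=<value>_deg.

crossed belt: β = asin((r1+r2)/C) = asin(17/72) = 13.6571°
wrap1 = wrap2 = π + 2β = 207.3143°

wrap1=207.31_deg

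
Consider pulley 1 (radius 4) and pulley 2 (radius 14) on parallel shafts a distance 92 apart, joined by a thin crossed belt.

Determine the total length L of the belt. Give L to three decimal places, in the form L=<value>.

L=244.082

crossed belt: β = asin((r1+r2)/C) = asin(18/92) = 11.2828°
wrap1 = wrap2 = π + 2β = 202.5656°
tangent length = C·cosβ = 90.2219
L = (r1+r2)·wrap + 2·C·cosβ = 18·3.5354 + 2·90.2219 = 244.0818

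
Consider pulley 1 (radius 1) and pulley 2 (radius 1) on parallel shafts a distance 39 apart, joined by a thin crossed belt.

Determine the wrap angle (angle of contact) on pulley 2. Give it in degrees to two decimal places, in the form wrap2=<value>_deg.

crossed belt: β = asin((r1+r2)/C) = asin(2/39) = 2.9395°
wrap1 = wrap2 = π + 2β = 185.8791°

wrap2=185.88_deg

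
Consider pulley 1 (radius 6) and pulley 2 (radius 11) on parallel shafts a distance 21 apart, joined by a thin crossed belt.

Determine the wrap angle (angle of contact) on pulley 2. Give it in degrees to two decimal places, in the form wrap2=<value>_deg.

crossed belt: β = asin((r1+r2)/C) = asin(17/21) = 54.0494°
wrap1 = wrap2 = π + 2β = 288.0989°

wrap2=288.10_deg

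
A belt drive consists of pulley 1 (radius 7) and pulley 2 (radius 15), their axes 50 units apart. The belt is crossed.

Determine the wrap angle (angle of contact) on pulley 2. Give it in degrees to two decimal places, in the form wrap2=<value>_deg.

wrap2=232.21_deg

crossed belt: β = asin((r1+r2)/C) = asin(22/50) = 26.1039°
wrap1 = wrap2 = π + 2β = 232.2078°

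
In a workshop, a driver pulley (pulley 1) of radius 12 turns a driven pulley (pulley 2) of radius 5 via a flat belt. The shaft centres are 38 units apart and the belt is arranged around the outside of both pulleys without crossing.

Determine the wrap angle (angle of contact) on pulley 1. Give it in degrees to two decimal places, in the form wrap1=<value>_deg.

wrap1=201.23_deg

open belt: β = asin((r2−r1)/C) = asin(-7/38) = -10.6151°
wrap1 = π − 2β = 201.2302°
wrap2 = π + 2β = 158.7698°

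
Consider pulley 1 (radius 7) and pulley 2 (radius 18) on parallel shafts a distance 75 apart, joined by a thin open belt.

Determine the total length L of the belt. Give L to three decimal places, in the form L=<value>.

L=230.156

open belt: β = asin((r2−r1)/C) = asin(11/75) = 8.4338°
wrap1 = π − 2β = 163.1324°
wrap2 = π + 2β = 196.8676°
tangent length = C·cosβ = 74.1889
L = r1·wrap1 + r2·wrap2 + 2·C·cosβ = 7·2.8472 + 18·3.4360 + 2·74.1889 = 230.1561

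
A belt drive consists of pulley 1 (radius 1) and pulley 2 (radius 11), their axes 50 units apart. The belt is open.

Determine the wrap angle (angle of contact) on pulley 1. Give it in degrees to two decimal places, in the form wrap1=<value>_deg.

open belt: β = asin((r2−r1)/C) = asin(10/50) = 11.5370°
wrap1 = π − 2β = 156.9261°
wrap2 = π + 2β = 203.0739°

wrap1=156.93_deg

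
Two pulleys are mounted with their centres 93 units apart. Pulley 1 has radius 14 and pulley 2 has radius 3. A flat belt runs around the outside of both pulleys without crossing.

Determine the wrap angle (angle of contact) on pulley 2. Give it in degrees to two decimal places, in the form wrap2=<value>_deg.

wrap2=166.41_deg

open belt: β = asin((r2−r1)/C) = asin(-11/93) = -6.7928°
wrap1 = π − 2β = 193.5856°
wrap2 = π + 2β = 166.4144°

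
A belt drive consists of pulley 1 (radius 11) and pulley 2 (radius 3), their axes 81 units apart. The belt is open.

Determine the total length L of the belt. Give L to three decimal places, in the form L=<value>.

L=206.773

open belt: β = asin((r2−r1)/C) = asin(-8/81) = -5.6681°
wrap1 = π − 2β = 191.3362°
wrap2 = π + 2β = 168.6638°
tangent length = C·cosβ = 80.6040
L = r1·wrap1 + r2·wrap2 + 2·C·cosβ = 11·3.3394 + 3·2.9437 + 2·80.6040 = 206.7731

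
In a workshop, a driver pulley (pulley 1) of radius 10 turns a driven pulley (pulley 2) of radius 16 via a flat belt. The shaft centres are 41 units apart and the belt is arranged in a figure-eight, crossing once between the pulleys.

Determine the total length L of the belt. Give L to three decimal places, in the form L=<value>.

L=180.804

crossed belt: β = asin((r1+r2)/C) = asin(26/41) = 39.3567°
wrap1 = wrap2 = π + 2β = 258.7134°
tangent length = C·cosβ = 31.7017
L = (r1+r2)·wrap + 2·C·cosβ = 26·4.5154 + 2·31.7017 = 180.8039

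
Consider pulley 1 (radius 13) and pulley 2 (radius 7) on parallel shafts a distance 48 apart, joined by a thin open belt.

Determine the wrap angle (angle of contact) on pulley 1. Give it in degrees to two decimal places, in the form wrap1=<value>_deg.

open belt: β = asin((r2−r1)/C) = asin(-6/48) = -7.1808°
wrap1 = π − 2β = 194.3615°
wrap2 = π + 2β = 165.6385°

wrap1=194.36_deg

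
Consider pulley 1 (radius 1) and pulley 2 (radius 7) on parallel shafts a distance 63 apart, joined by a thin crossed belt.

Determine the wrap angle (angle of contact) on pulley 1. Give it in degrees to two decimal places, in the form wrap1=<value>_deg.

crossed belt: β = asin((r1+r2)/C) = asin(8/63) = 7.2954°
wrap1 = wrap2 = π + 2β = 194.5907°

wrap1=194.59_deg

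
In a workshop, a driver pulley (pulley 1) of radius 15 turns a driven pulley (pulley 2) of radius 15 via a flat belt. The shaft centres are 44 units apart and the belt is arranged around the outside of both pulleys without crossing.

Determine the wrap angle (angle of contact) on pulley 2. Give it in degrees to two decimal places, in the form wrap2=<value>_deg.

wrap2=180.00_deg

open belt: β = asin((r2−r1)/C) = asin(0/44) = 0.0000°
wrap1 = π − 2β = 180.0000°
wrap2 = π + 2β = 180.0000°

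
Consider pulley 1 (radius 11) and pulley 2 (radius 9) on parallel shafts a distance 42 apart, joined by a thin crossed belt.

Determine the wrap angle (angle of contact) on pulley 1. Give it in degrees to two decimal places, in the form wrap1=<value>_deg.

wrap1=236.87_deg

crossed belt: β = asin((r1+r2)/C) = asin(20/42) = 28.4369°
wrap1 = wrap2 = π + 2β = 236.8738°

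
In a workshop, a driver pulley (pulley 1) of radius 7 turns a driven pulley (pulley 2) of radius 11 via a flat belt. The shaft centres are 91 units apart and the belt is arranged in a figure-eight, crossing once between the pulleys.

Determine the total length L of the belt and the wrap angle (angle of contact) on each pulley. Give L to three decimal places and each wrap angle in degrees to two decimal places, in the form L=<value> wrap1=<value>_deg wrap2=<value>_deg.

crossed belt: β = asin((r1+r2)/C) = asin(18/91) = 11.4085°
wrap1 = wrap2 = π + 2β = 202.8169°
tangent length = C·cosβ = 89.2020
L = (r1+r2)·wrap + 2·C·cosβ = 18·3.5398 + 2·89.2020 = 242.1209

L=242.121 wrap1=202.82_deg wrap2=202.82_deg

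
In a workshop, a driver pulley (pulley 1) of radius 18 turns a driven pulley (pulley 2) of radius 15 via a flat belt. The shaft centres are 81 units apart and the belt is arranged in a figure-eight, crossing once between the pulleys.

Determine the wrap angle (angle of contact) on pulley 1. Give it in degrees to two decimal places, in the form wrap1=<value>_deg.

wrap1=228.08_deg

crossed belt: β = asin((r1+r2)/C) = asin(33/81) = 24.0421°
wrap1 = wrap2 = π + 2β = 228.0842°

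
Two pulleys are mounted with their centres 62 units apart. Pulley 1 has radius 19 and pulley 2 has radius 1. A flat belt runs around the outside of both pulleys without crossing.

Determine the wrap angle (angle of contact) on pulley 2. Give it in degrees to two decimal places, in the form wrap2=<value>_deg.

wrap2=146.25_deg

open belt: β = asin((r2−r1)/C) = asin(-18/62) = -16.8773°
wrap1 = π − 2β = 213.7545°
wrap2 = π + 2β = 146.2455°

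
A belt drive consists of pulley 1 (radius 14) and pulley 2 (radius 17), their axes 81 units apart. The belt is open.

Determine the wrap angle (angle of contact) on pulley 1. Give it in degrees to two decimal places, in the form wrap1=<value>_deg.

open belt: β = asin((r2−r1)/C) = asin(3/81) = 2.1226°
wrap1 = π − 2β = 175.7549°
wrap2 = π + 2β = 184.2451°

wrap1=175.75_deg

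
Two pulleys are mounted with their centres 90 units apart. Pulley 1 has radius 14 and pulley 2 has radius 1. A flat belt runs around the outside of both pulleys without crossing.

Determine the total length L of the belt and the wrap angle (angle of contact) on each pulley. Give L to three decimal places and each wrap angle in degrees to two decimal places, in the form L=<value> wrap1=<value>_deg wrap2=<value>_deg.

L=229.005 wrap1=196.61_deg wrap2=163.39_deg

open belt: β = asin((r2−r1)/C) = asin(-13/90) = -8.3051°
wrap1 = π − 2β = 196.6102°
wrap2 = π + 2β = 163.3898°
tangent length = C·cosβ = 89.0562
L = r1·wrap1 + r2·wrap2 + 2·C·cosβ = 14·3.4315 + 1·2.8517 + 2·89.0562 = 229.0050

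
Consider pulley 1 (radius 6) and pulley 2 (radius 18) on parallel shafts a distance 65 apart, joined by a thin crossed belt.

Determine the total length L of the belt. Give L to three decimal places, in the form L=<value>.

crossed belt: β = asin((r1+r2)/C) = asin(24/65) = 21.6682°
wrap1 = wrap2 = π + 2β = 223.3364°
tangent length = C·cosβ = 60.4070
L = (r1+r2)·wrap + 2·C·cosβ = 24·3.8980 + 2·60.4070 = 214.3648

L=214.365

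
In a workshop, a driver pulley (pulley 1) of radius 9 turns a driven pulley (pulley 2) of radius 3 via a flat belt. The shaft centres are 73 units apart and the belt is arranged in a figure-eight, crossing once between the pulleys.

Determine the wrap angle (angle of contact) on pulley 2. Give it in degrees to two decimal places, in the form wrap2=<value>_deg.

crossed belt: β = asin((r1+r2)/C) = asin(12/73) = 9.4614°
wrap1 = wrap2 = π + 2β = 198.9229°

wrap2=198.92_deg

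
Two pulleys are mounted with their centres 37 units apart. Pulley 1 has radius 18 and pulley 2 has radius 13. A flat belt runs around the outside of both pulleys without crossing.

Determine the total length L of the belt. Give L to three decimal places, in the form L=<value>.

L=172.066

open belt: β = asin((r2−r1)/C) = asin(-5/37) = -7.7664°
wrap1 = π − 2β = 195.5329°
wrap2 = π + 2β = 164.4671°
tangent length = C·cosβ = 36.6606
L = r1·wrap1 + r2·wrap2 + 2·C·cosβ = 18·3.4127 + 13·2.8705 + 2·36.6606 = 172.0661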